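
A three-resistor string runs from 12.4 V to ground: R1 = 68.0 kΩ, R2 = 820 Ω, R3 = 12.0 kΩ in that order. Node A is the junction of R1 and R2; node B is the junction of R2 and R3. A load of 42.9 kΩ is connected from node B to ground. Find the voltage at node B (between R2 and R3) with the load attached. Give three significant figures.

At node B, R3 is in parallel with the load: R3‖R_L = 9377 Ω.
Below node A the resistance is R2 + (R3‖R_L) = 10200 Ω, so V_A = 12.4 × 10200/78200 = 1.617 V.
Then V_B = V_A × (R3‖R_L)/(R2 + R3‖R_L) = 1.617 × 9377/10200 = 1.49 V.

V ≈ 1.49 V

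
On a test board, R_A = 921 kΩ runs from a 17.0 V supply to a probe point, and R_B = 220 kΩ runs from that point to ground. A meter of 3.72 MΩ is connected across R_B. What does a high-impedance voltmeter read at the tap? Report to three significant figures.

V_out ≈ 3.13 V

The load sits in parallel with R_B: R_B‖R_L = (220 × 3720) / (220 + 3720) = 207.7 kΩ.
V_out = 17.0 × 207.7 / (921 + 207.7) = 17.0 × 207.7/1129 = 3.13 V.
(Unloaded it would have been 3.28 V.)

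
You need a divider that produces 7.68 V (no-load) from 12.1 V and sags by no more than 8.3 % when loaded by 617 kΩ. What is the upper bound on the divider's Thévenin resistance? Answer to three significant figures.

R_th ≤ 55.8 kΩ

Loading drop = R_th/(R_th + R_L) ≤ 0.0830, so R_th ≤ R_L · ε/(1−ε) = 617 kΩ × 0.0830/0.9170 = 55.8 kΩ.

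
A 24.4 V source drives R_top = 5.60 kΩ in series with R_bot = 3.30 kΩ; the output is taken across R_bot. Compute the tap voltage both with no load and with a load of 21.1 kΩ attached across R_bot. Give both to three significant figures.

Open-circuit: V = 24.4 × 3.30/(5.60 + 3.30) = 9.05 V.
With the load, R_bot becomes R_bot‖R_L = 2.854 kΩ, so V = 24.4 × 2.854/8.454 = 8.24 V.

Unloaded: 9.05 V; loaded: 8.24 V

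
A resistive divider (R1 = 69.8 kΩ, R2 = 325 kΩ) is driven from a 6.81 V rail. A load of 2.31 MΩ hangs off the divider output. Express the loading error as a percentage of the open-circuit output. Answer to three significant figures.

The divider's output (Thévenin) resistance is R1‖R2 = 57.46 kΩ.
Fractional drop under load = R_th/(R_th + R_L) = 57.46 / (57.46 + 2310) = 0.02427.
So the output falls by 2.43 %.

2.43 %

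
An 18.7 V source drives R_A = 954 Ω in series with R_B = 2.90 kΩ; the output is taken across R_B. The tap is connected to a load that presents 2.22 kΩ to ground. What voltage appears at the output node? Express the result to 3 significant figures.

The load sits in parallel with R_B: R_B‖R_L = (2900 × 2220) / (2900 + 2220) = 1257 Ω.
V_out = 18.7 × 1257 / (954 + 1257) = 18.7 × 1257/2211 = 10.6 V.

V_out ≈ 10.6 V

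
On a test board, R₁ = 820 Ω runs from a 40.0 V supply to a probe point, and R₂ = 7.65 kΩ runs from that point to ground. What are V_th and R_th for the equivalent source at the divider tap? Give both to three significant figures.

V_th = 36.1 V, R_th = 741 Ω

V_th is the open-circuit tap voltage: 40.0 × 7650/(820 + 7650) = 36.1 V.
With the supply zeroed, R₁ and R₂ appear in parallel from the tap: R_th = R₁‖R₂ = (820 × 7650)/8470 = 741 Ω.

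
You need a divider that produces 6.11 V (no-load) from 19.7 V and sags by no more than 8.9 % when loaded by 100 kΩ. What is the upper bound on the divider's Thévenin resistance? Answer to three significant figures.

Loading drop = R_th/(R_th + R_L) ≤ 0.0890, so R_th ≤ R_L · ε/(1−ε) = 100 kΩ × 0.0890/0.9110 = 9.77 kΩ.

R_th ≤ 9.77 kΩ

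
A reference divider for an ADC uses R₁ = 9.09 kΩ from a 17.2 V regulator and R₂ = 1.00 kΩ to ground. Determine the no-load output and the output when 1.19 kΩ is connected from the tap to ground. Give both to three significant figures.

Unloaded: 1.70 V; loaded: 0.970 V

Open-circuit: V = 17.2 × 1.00/(9.09 + 1.00) = 1.70 V.
With the load, R₂ becomes R₂‖R_L = 0.5434 kΩ, so V = 17.2 × 0.5434/9.633 = 0.970 V.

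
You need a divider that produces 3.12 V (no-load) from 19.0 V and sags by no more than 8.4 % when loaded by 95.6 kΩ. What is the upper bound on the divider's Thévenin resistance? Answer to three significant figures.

Loading drop = R_th/(R_th + R_L) ≤ 0.0840, so R_th ≤ R_L · ε/(1−ε) = 95.6 kΩ × 0.0840/0.9160 = 8.77 kΩ.
(Any R1, R2 with R2/(R1+R2) = 0.164 and R1‖R2 ≤ 8.77 kΩ will meet the spec.)

R_th ≤ 8.77 kΩ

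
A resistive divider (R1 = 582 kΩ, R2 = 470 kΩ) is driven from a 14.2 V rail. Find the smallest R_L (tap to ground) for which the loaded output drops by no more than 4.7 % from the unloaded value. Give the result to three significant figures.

R_L(min) ≈ 5.27 MΩ

Output resistance R_th = R1‖R2 = (582 × 470)/1052 = 260.0 kΩ.
The fractional drop is R_th/(R_th + R_L); requiring this ≤ 0.0470 gives R_L ≥ R_th(1/0.0470 − 1) = 260.0 × 20.28 = 5.27 MΩ.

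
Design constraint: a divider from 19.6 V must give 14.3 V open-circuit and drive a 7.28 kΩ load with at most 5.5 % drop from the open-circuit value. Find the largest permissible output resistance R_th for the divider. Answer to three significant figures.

Loading drop = R_th/(R_th + R_L) ≤ 0.0550, so R_th ≤ R_L · ε/(1−ε) = 7.28 kΩ × 0.0550/0.9450 = 424 Ω.

R_th ≤ 424 Ω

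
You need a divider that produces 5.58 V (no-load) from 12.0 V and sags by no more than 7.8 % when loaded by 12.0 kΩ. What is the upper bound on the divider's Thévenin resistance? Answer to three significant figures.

Loading drop = R_th/(R_th + R_L) ≤ 0.0780, so R_th ≤ R_L · ε/(1−ε) = 12.0 kΩ × 0.0780/0.9220 = 1.02 kΩ.
(Any R1, R2 with R2/(R1+R2) = 0.465 and R1‖R2 ≤ 1.02 kΩ will meet the spec.)

R_th ≤ 1.02 kΩ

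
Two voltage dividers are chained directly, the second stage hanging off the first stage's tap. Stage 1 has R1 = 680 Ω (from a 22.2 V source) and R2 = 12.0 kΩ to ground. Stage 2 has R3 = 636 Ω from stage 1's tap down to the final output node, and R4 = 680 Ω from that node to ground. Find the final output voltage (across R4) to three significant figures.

V_out ≈ 7.29 V

Stage 2 presents R3+R4 = 1316 Ω as a load on stage 1's tap.
Stage 1's lower leg becomes R2‖(R3+R4) = 1186 Ω, so V_mid = 22.2 × 1186/1866 = 14.11 V.
Stage 2 is itself unloaded: V_out = V_mid × R4/(R3+R4) = 14.11 × 680/1316 = 7.29 V.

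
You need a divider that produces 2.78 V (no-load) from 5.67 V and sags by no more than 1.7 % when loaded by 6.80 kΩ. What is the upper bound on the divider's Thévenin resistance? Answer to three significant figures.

R_th ≤ 118 Ω

Loading drop = R_th/(R_th + R_L) ≤ 0.0170, so R_th ≤ R_L · ε/(1−ε) = 6.80 kΩ × 0.0170/0.9830 = 118 Ω.
(Any R1, R2 with R2/(R1+R2) = 0.490 and R1‖R2 ≤ 118 Ω will meet the spec.)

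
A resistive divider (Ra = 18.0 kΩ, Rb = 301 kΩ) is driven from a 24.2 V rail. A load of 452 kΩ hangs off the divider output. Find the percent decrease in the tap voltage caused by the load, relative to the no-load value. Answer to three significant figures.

The divider's output (Thévenin) resistance is Ra‖Rb = 16.98 kΩ.
Fractional drop under load = R_th/(R_th + R_L) = 16.98 / (16.98 + 452) = 0.03622.
So the output falls by 3.62 %.

3.62 %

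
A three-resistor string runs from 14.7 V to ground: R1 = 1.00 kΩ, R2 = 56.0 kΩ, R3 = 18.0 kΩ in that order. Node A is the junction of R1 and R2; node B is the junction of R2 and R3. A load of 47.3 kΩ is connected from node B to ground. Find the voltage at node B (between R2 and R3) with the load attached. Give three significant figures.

V ≈ 2.74 V

At node B, R3 is in parallel with the load: R3‖R_L = 13.04 kΩ.
Below node A the resistance is R2 + (R3‖R_L) = 69.04 kΩ, so V_A = 14.7 × 69.04/70.04 = 14.49 V.
Then V_B = V_A × (R3‖R_L)/(R2 + R3‖R_L) = 14.49 × 13.04/69.04 = 2.74 V.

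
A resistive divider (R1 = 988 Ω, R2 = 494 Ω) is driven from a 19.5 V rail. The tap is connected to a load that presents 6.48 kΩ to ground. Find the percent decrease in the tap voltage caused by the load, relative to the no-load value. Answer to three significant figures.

The divider's output (Thévenin) resistance is R1‖R2 = 329.3 Ω.
Fractional drop under load = R_th/(R_th + R_L) = 329.3 / (329.3 + 6480) = 0.04836.
So the output falls by 4.84 %.

4.84 %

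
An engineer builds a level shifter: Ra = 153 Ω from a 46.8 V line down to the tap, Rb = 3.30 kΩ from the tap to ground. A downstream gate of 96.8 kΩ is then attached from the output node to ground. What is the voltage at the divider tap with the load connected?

The load sits in parallel with Rb: Rb‖R_L = (3300 × 96800) / (3300 + 96800) = 3191 Ω.
V_out = 46.8 × 3191 / (153 + 3191) = 46.8 × 3191/3344 = 44.7 V.
(Unloaded it would have been 44.7 V.)

V_out ≈ 44.7 V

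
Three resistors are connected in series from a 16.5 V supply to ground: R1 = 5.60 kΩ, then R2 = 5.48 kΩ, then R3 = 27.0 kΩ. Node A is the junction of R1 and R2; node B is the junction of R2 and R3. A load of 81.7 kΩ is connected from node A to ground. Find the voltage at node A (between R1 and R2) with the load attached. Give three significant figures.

V ≈ 13.3 V

Below node A the series string R2+R3 = 32.48 kΩ sits in parallel with the 81.7 kΩ load: 23.24 kΩ.
V_A = 16.5 × 23.24/(5.60 + 23.24) = 13.3 V.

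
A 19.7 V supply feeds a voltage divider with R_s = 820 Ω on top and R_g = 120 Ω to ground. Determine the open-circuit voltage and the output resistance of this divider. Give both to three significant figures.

V_th is the open-circuit tap voltage: 19.7 × 120/(820 + 120) = 2.51 V.
With the supply zeroed, R_s and R_g appear in parallel from the tap: R_th = R_s‖R_g = (820 × 120)/940.0 = 105 Ω.

V_th = 2.51 V, R_th = 105 Ω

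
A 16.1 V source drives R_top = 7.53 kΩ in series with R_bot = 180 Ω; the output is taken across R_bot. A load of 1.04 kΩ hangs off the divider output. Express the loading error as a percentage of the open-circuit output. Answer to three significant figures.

14.5 %

Unloaded V = 16.1 × 180/7710 = 0.37588 V.
Loaded: R_bot‖R_L = 153.4 Ω, giving V = 16.1 × 153.4/7683 = 0.32153 V.
Drop = (0.37588 − 0.32153) / 0.37588 = 14.5 %.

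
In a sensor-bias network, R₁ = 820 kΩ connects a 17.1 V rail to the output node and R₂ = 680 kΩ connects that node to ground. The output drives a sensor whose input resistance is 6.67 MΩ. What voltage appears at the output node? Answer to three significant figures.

V_out ≈ 7.34 V

The load sits in parallel with R₂: R₂‖R_L = (680 × 6670) / (680 + 6670) = 617.1 kΩ.
V_out = 17.1 × 617.1 / (820 + 617.1) = 17.1 × 617.1/1437 = 7.34 V.
(Unloaded it would have been 7.75 V.)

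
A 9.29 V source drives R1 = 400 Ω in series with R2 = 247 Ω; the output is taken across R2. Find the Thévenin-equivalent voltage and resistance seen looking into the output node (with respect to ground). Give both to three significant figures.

V_th = 3.55 V, R_th = 153 Ω

V_th is the open-circuit tap voltage: 9.29 × 247/(400 + 247) = 3.55 V.
With the supply zeroed, R1 and R2 appear in parallel from the tap: R_th = R1‖R2 = (400 × 247)/647.0 = 153 Ω.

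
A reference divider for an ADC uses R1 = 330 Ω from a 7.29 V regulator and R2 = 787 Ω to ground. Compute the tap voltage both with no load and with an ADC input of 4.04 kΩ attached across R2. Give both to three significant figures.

Unloaded: 5.14 V; loaded: 4.86 V

Open-circuit: V = 7.29 × 787/(330 + 787) = 5.14 V.
With the load, R2 becomes R2‖R_L = 658.7 Ω, so V = 7.29 × 658.7/988.7 = 4.86 V.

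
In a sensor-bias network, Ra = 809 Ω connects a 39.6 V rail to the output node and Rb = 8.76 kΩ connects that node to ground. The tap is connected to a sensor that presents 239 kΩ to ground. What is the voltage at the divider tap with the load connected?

The load sits in parallel with Rb: Rb‖R_L = (8760 × 239000) / (8760 + 239000) = 8450 Ω.
V_out = 39.6 × 8450 / (809 + 8450) = 39.6 × 8450/9259 = 36.1 V.
(Unloaded it would have been 36.3 V.)

V_out ≈ 36.1 V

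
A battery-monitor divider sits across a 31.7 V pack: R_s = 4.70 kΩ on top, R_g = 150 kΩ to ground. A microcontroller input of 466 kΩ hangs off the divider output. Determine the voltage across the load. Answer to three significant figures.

V_out ≈ 30.4 V

The load sits in parallel with R_g: R_g‖R_L = (150 × 466) / (150 + 466) = 113.5 kΩ.
V_out = 31.7 × 113.5 / (4.70 + 113.5) = 31.7 × 113.5/118.2 = 30.4 V.
(Unloaded it would have been 30.7 V.)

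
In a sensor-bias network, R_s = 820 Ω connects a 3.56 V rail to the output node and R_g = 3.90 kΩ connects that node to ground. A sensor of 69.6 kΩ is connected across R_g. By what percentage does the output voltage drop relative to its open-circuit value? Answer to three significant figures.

The divider's output (Thévenin) resistance is R_s‖R_g = 677.5 Ω.
Fractional drop under load = R_th/(R_th + R_L) = 677.5 / (677.5 + 69600) = 0.009641.
So the output falls by 0.964 %.

0.964 %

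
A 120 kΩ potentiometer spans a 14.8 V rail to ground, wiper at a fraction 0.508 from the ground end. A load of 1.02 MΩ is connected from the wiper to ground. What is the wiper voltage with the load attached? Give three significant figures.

V ≈ 7.30 V

The wiper splits the pot into (1−α)R = 59.04 kΩ above and αR = 60.96 kΩ below.
Lower section ‖ load = 57.52 kΩ.
V_wiper = 14.8 × 57.52/(59.04 + 57.52) = 7.30 V.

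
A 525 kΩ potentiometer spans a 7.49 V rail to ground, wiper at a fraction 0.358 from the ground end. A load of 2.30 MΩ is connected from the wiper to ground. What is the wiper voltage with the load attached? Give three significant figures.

The wiper splits the pot into (1−α)R = 337.1 kΩ above and αR = 187.9 kΩ below.
Lower section ‖ load = 173.8 kΩ.
V_wiper = 7.49 × 173.8/(337.1 + 173.8) = 2.55 V.

V ≈ 2.55 V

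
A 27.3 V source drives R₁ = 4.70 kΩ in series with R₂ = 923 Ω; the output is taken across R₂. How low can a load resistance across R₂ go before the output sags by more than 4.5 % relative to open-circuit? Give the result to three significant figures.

Output resistance R_th = R₁‖R₂ = (4700 × 923)/5623 = 771.5 Ω.
The fractional drop is R_th/(R_th + R_L); requiring this ≤ 0.0450 gives R_L ≥ R_th(1/0.0450 − 1) = 771.5 × 21.22 = 16.4 kΩ.

R_L(min) ≈ 16.4 kΩ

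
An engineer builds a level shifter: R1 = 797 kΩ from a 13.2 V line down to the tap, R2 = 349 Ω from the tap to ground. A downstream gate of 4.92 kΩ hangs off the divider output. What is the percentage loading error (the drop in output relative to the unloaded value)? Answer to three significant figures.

The divider's output (Thévenin) resistance is R1‖R2 = 348.8 Ω.
Fractional drop under load = R_th/(R_th + R_L) = 348.8 / (348.8 + 4920) = 0.06621.
So the output falls by 6.62 %.

6.62 %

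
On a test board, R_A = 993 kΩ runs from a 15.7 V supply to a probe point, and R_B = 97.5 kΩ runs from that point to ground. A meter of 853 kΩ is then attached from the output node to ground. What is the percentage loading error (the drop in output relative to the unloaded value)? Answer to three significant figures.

The divider's output (Thévenin) resistance is R_A‖R_B = 88.78 kΩ.
Fractional drop under load = R_th/(R_th + R_L) = 88.78 / (88.78 + 853) = 0.09427.
So the output falls by 9.43 %.

9.43 %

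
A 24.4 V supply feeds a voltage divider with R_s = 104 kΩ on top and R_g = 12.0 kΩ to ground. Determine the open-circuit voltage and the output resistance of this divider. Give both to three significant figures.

V_th is the open-circuit tap voltage: 24.4 × 12.0/(104 + 12.0) = 2.52 V.
With the supply zeroed, R_s and R_g appear in parallel from the tap: R_th = R_s‖R_g = (104 × 12.0)/116.0 = 10.8 kΩ.

V_th = 2.52 V, R_th = 10.8 kΩ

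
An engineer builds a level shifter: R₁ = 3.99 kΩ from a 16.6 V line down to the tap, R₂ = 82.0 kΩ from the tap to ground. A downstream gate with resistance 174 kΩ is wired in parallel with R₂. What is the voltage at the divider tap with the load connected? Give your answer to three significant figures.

The load sits in parallel with R₂: R₂‖R_L = (82.0 × 174) / (82.0 + 174) = 55.73 kΩ.
V_out = 16.6 × 55.73 / (3.99 + 55.73) = 16.6 × 55.73/59.72 = 15.5 V.

V_out ≈ 15.5 V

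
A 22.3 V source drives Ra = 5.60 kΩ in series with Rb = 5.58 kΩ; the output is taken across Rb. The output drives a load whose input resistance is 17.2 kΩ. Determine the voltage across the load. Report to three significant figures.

The load sits in parallel with Rb: Rb‖R_L = (5.58 × 17.2) / (5.58 + 17.2) = 4.213 kΩ.
V_out = 22.3 × 4.213 / (5.60 + 4.213) = 22.3 × 4.213/9.813 = 9.57 V.
(Unloaded it would have been 11.1 V.)

V_out ≈ 9.57 V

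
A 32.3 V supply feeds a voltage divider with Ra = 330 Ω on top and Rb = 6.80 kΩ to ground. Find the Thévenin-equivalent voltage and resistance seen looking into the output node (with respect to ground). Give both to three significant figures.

V_th is the open-circuit tap voltage: 32.3 × 6800/(330 + 6800) = 30.8 V.
With the supply zeroed, Ra and Rb appear in parallel from the tap: R_th = Ra‖Rb = (330 × 6800)/7130 = 315 Ω.

V_th = 30.8 V, R_th = 315 Ω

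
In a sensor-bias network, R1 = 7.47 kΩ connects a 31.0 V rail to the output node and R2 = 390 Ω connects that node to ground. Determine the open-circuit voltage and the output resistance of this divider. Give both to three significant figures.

V_th = 1.54 V, R_th = 371 Ω

V_th is the open-circuit tap voltage: 31.0 × 390/(7470 + 390) = 1.54 V.
With the supply zeroed, R1 and R2 appear in parallel from the tap: R_th = R1‖R2 = (7470 × 390)/7860 = 371 Ω.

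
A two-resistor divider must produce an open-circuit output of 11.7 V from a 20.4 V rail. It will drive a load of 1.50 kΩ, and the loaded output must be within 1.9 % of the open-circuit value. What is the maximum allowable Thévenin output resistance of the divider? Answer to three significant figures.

R_th ≤ 29.1 Ω

Loading drop = R_th/(R_th + R_L) ≤ 0.0190, so R_th ≤ R_L · ε/(1−ε) = 1.50 kΩ × 0.0190/0.9810 = 29.1 Ω.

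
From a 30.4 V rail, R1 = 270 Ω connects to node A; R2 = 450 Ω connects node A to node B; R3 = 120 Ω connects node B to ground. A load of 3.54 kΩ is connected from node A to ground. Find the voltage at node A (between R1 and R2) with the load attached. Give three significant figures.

Below node A the series string R2+R3 = 570.0 Ω sits in parallel with the 3540 Ω load: 490.9 Ω.
V_A = 30.4 × 490.9/(270 + 490.9) = 19.6 V.

V ≈ 19.6 V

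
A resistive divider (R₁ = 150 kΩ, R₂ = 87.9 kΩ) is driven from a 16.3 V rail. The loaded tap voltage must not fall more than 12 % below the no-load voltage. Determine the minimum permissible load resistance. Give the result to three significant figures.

Output resistance R_th = R₁‖R₂ = (150 × 87.9)/237.9 = 55.42 kΩ.
The fractional drop is R_th/(R_th + R_L); requiring this ≤ 0.120 gives R_L ≥ R_th(1/0.120 − 1) = 55.42 × 7.333 = 406 kΩ.

R_L(min) ≈ 406 kΩ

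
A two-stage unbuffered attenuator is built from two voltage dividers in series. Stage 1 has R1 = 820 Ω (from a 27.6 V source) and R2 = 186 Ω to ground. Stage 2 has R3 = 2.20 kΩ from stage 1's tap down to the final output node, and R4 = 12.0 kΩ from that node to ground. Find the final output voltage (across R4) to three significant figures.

V_out ≈ 4.27 V

Stage 2 presents R3+R4 = 14200 Ω as a load on stage 1's tap.
Stage 1's lower leg becomes R2‖(R3+R4) = 183.6 Ω, so V_mid = 27.6 × 183.6/1004 = 5.049 V.
Stage 2 is itself unloaded: V_out = V_mid × R4/(R3+R4) = 5.049 × 12000/14200 = 4.27 V.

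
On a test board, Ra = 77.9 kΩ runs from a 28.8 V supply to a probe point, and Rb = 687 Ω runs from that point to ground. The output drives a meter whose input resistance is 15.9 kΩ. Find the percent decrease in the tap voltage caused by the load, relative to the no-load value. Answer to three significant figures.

4.11 %

The divider's output (Thévenin) resistance is Ra‖Rb = 681.0 Ω.
Fractional drop under load = R_th/(R_th + R_L) = 681.0 / (681.0 + 15900) = 0.04107.
So the output falls by 4.11 %.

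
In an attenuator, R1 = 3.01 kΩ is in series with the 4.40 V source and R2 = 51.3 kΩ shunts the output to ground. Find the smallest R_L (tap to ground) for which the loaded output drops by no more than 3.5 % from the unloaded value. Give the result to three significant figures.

R_L(min) ≈ 78.4 kΩ

Output resistance R_th = R1‖R2 = (3.01 × 51.3)/54.31 = 2.843 kΩ.
The fractional drop is R_th/(R_th + R_L); requiring this ≤ 0.0350 gives R_L ≥ R_th(1/0.0350 − 1) = 2.843 × 27.57 = 78.4 kΩ.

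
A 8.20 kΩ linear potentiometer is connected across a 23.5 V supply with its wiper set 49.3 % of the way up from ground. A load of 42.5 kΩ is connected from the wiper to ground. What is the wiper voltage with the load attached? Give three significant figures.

V ≈ 11.1 V

The wiper splits the pot into (1−α)R = 4.157 kΩ above and αR = 4.043 kΩ below.
Lower section ‖ load = 3.691 kΩ.
V_wiper = 23.5 × 3.691/(4.157 + 3.691) = 11.1 V.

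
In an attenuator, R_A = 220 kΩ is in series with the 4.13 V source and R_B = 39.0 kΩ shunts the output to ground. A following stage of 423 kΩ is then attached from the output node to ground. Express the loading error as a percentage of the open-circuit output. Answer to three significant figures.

7.26 %

The divider's output (Thévenin) resistance is R_A‖R_B = 33.13 kΩ.
Fractional drop under load = R_th/(R_th + R_L) = 33.13 / (33.13 + 423) = 0.07263.
So the output falls by 7.26 %.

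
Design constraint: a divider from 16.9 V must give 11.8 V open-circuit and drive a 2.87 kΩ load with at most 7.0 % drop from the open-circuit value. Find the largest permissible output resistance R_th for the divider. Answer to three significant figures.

Loading drop = R_th/(R_th + R_L) ≤ 0.0700, so R_th ≤ R_L · ε/(1−ε) = 2.87 kΩ × 0.0700/0.9300 = 216 Ω.
(Any R1, R2 with R2/(R1+R2) = 0.698 and R1‖R2 ≤ 216 Ω will meet the spec.)

R_th ≤ 216 Ω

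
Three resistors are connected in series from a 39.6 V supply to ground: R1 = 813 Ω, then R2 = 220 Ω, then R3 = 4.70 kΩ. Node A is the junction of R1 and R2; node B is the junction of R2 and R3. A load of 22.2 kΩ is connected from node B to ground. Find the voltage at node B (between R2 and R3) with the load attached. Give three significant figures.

At node B, R3 is in parallel with the load: R3‖R_L = 3879 Ω.
Below node A the resistance is R2 + (R3‖R_L) = 4099 Ω, so V_A = 39.6 × 4099/4912 = 33.05 V.
Then V_B = V_A × (R3‖R_L)/(R2 + R3‖R_L) = 33.05 × 3879/4099 = 31.3 V.

V ≈ 31.3 V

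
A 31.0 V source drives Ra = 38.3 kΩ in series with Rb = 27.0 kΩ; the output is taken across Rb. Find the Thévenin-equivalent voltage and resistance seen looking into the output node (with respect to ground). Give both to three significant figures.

V_th is the open-circuit tap voltage: 31.0 × 27.0/(38.3 + 27.0) = 12.8 V.
With the supply zeroed, Ra and Rb appear in parallel from the tap: R_th = Ra‖Rb = (38.3 × 27.0)/65.30 = 15.8 kΩ.

V_th = 12.8 V, R_th = 15.8 kΩ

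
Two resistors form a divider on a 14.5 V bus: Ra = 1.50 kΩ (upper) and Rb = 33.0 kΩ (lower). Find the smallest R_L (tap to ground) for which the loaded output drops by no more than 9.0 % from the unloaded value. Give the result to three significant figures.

Output resistance R_th = Ra‖Rb = (1.50 × 33.0)/34.50 = 1.435 kΩ.
The fractional drop is R_th/(R_th + R_L); requiring this ≤ 0.0900 gives R_L ≥ R_th(1/0.0900 − 1) = 1.435 × 10.11 = 14.5 kΩ.

R_L(min) ≈ 14.5 kΩ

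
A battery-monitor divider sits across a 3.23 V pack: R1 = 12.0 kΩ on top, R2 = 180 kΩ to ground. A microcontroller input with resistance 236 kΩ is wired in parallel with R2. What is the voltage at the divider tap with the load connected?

The load sits in parallel with R2: R2‖R_L = (180 × 236) / (180 + 236) = 102.1 kΩ.
V_out = 3.23 × 102.1 / (12.0 + 102.1) = 3.23 × 102.1/114.1 = 2.89 V.

V_out ≈ 2.89 V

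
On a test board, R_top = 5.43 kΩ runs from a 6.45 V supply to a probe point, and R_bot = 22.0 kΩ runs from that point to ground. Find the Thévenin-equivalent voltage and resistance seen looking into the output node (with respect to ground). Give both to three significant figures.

V_th = 5.17 V, R_th = 4.36 kΩ

V_th is the open-circuit tap voltage: 6.45 × 22.0/(5.43 + 22.0) = 5.17 V.
With the supply zeroed, R_top and R_bot appear in parallel from the tap: R_th = R_top‖R_bot = (5.43 × 22.0)/27.43 = 4.36 kΩ.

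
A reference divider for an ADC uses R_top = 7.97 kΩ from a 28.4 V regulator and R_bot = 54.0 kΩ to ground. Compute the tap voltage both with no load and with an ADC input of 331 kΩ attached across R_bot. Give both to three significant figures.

Open-circuit: V = 28.4 × 54.0/(7.97 + 54.0) = 24.7 V.
With the load, R_bot becomes R_bot‖R_L = 46.43 kΩ, so V = 28.4 × 46.43/54.40 = 24.2 V.

Unloaded: 24.7 V; loaded: 24.2 V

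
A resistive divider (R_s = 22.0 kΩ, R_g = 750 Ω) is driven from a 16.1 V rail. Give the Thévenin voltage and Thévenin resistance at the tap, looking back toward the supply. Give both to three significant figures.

V_th is the open-circuit tap voltage: 16.1 × 750/(22000 + 750) = 0.531 V.
With the supply zeroed, R_s and R_g appear in parallel from the tap: R_th = R_s‖R_g = (22000 × 750)/22750 = 725 Ω.

V_th = 0.531 V, R_th = 725 Ω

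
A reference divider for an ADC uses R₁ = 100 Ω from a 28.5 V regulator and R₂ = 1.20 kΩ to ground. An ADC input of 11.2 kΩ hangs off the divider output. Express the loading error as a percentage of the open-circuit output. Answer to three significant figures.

0.817 %

The divider's output (Thévenin) resistance is R₁‖R₂ = 92.31 Ω.
Fractional drop under load = R_th/(R_th + R_L) = 92.31 / (92.31 + 11200) = 0.008174.
So the output falls by 0.817 %.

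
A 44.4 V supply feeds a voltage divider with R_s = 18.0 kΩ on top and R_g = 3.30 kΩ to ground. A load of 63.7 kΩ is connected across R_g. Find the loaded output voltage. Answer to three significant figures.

The load sits in parallel with R_g: R_g‖R_L = (3.30 × 63.7) / (3.30 + 63.7) = 3.137 kΩ.
V_out = 44.4 × 3.137 / (18.0 + 3.137) = 44.4 × 3.137/21.14 = 6.59 V.

V_out ≈ 6.59 V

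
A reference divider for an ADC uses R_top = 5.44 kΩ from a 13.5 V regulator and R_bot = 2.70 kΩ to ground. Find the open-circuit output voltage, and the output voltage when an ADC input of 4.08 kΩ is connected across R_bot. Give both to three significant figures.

Unloaded: 4.48 V; loaded: 3.10 V

Open-circuit: V = 13.5 × 2.70/(5.44 + 2.70) = 4.48 V.
With the load, R_bot becomes R_bot‖R_L = 1.625 kΩ, so V = 13.5 × 1.625/7.065 = 3.10 V.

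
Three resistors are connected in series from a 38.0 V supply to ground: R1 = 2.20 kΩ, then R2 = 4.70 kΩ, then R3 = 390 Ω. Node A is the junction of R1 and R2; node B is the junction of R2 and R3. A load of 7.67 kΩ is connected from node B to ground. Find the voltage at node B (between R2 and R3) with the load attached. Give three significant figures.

V ≈ 1.94 V

At node B, R3 is in parallel with the load: R3‖R_L = 371.1 Ω.
Below node A the resistance is R2 + (R3‖R_L) = 5071 Ω, so V_A = 38.0 × 5071/7271 = 26.50 V.
Then V_B = V_A × (R3‖R_L)/(R2 + R3‖R_L) = 26.50 × 371.1/5071 = 1.94 V.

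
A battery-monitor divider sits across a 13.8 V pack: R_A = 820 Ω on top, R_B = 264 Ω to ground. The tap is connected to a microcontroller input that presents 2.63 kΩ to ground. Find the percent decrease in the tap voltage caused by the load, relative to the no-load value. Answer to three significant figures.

The divider's output (Thévenin) resistance is R_A‖R_B = 199.7 Ω.
Fractional drop under load = R_th/(R_th + R_L) = 199.7 / (199.7 + 2630) = 0.07057.
So the output falls by 7.06 %.

7.06 %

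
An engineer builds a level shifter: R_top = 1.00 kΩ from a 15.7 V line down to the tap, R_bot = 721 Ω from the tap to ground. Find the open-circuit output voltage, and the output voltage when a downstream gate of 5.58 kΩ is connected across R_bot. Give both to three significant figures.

Open-circuit: V = 15.7 × 721/(1000 + 721) = 6.58 V.
With the load, R_bot becomes R_bot‖R_L = 638.5 Ω, so V = 15.7 × 638.5/1638 = 6.12 V.

Unloaded: 6.58 V; loaded: 6.12 V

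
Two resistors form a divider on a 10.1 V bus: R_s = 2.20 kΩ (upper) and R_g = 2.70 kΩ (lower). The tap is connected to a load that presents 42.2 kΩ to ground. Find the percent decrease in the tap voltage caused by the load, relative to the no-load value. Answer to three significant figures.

The divider's output (Thévenin) resistance is R_s‖R_g = 1.212 kΩ.
Fractional drop under load = R_th/(R_th + R_L) = 1.212 / (1.212 + 42.2) = 0.02792.
So the output falls by 2.79 %.

2.79 %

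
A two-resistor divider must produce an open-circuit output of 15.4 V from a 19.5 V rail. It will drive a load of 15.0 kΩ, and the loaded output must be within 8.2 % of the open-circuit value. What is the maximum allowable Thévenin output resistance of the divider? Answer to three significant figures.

Loading drop = R_th/(R_th + R_L) ≤ 0.0820, so R_th ≤ R_L · ε/(1−ε) = 15.0 kΩ × 0.0820/0.9180 = 1.34 kΩ.
(Any R1, R2 with R2/(R1+R2) = 0.790 and R1‖R2 ≤ 1.34 kΩ will meet the spec.)

R_th ≤ 1.34 kΩ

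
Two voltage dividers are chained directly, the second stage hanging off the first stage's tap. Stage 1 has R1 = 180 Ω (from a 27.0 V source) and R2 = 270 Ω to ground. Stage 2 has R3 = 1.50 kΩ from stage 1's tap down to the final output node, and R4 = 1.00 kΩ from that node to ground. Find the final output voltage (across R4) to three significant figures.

Stage 2 presents R3+R4 = 2500 Ω as a load on stage 1's tap.
Stage 1's lower leg becomes R2‖(R3+R4) = 243.7 Ω, so V_mid = 27.0 × 243.7/423.7 = 15.53 V.
Stage 2 is itself unloaded: V_out = V_mid × R4/(R3+R4) = 15.53 × 1000/2500 = 6.21 V.

V_out ≈ 6.21 V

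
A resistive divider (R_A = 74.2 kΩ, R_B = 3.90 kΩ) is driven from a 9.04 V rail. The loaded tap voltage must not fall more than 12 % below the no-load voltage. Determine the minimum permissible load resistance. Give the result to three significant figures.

R_L(min) ≈ 27.2 kΩ

Output resistance R_th = R_A‖R_B = (74.2 × 3.90)/78.10 = 3.705 kΩ.
The fractional drop is R_th/(R_th + R_L); requiring this ≤ 0.120 gives R_L ≥ R_th(1/0.120 − 1) = 3.705 × 7.333 = 27.2 kΩ.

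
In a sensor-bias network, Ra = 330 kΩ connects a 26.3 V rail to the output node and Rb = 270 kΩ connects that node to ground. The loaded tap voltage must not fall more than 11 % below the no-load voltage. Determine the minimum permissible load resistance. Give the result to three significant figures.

Output resistance R_th = Ra‖Rb = (330 × 270)/600.0 = 148.5 kΩ.
The fractional drop is R_th/(R_th + R_L); requiring this ≤ 0.110 gives R_L ≥ R_th(1/0.110 − 1) = 148.5 × 8.091 = 1.20 MΩ.

R_L(min) ≈ 1.20 MΩ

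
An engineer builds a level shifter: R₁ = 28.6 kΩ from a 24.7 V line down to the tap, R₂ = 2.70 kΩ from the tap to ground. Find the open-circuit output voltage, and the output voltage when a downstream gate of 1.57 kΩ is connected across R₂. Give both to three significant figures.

Unloaded: 2.13 V; loaded: 0.829 V

Open-circuit: V = 24.7 × 2.70/(28.6 + 2.70) = 2.13 V.
With the load, R₂ becomes R₂‖R_L = 0.9927 kΩ, so V = 24.7 × 0.9927/29.59 = 0.829 V.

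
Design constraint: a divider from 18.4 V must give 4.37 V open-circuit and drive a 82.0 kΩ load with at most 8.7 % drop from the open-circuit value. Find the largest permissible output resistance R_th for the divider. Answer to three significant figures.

R_th ≤ 7.81 kΩ

Loading drop = R_th/(R_th + R_L) ≤ 0.0870, so R_th ≤ R_L · ε/(1−ε) = 82.0 kΩ × 0.0870/0.9130 = 7.81 kΩ.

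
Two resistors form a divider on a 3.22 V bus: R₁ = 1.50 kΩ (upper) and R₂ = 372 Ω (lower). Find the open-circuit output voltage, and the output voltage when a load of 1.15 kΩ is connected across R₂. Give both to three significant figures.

Open-circuit: V = 3.22 × 372/(1500 + 372) = 0.640 V.
With the load, R₂ becomes R₂‖R_L = 281.1 Ω, so V = 3.22 × 281.1/1781 = 0.508 V.

Unloaded: 0.640 V; loaded: 0.508 V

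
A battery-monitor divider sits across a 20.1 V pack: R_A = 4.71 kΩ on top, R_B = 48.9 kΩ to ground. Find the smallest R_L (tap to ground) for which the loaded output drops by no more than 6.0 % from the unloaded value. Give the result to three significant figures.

R_L(min) ≈ 67.3 kΩ

Output resistance R_th = R_A‖R_B = (4.71 × 48.9)/53.61 = 4.296 kΩ.
The fractional drop is R_th/(R_th + R_L); requiring this ≤ 0.0600 gives R_L ≥ R_th(1/0.0600 − 1) = 4.296 × 15.67 = 67.3 kΩ.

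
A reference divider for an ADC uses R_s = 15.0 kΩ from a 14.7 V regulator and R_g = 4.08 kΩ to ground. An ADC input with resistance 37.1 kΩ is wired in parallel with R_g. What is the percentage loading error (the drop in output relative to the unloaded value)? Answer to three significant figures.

The divider's output (Thévenin) resistance is R_s‖R_g = 3.208 kΩ.
Fractional drop under load = R_th/(R_th + R_L) = 3.208 / (3.208 + 37.1) = 0.07958.
So the output falls by 7.96 %.

7.96 %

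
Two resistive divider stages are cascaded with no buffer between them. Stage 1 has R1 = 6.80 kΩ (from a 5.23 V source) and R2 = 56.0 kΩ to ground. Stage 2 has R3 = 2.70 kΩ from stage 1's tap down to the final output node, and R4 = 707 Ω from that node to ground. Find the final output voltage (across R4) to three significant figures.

V_out ≈ 0.348 V

Stage 2 presents R3+R4 = 3407 Ω as a load on stage 1's tap.
Stage 1's lower leg becomes R2‖(R3+R4) = 3212 Ω, so V_mid = 5.23 × 3212/10010 = 1.678 V.
Stage 2 is itself unloaded: V_out = V_mid × R4/(R3+R4) = 1.678 × 707/3407 = 0.348 V.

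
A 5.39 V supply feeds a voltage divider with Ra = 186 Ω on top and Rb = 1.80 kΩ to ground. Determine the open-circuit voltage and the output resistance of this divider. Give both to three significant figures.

V_th = 4.89 V, R_th = 169 Ω

V_th is the open-circuit tap voltage: 5.39 × 1800/(186 + 1800) = 4.89 V.
With the supply zeroed, Ra and Rb appear in parallel from the tap: R_th = Ra‖Rb = (186 × 1800)/1986 = 169 Ω.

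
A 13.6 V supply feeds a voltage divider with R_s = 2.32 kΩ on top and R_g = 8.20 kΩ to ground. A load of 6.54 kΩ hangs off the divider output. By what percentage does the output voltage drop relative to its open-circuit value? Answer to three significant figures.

21.7 %

The divider's output (Thévenin) resistance is R_s‖R_g = 1.808 kΩ.
Fractional drop under load = R_th/(R_th + R_L) = 1.808 / (1.808 + 6.54) = 0.2166.
So the output falls by 21.7 %.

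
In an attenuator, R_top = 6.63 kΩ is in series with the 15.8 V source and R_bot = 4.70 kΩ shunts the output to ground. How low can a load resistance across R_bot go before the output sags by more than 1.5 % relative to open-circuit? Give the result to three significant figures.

Output resistance R_th = R_top‖R_bot = (6.63 × 4.70)/11.33 = 2.750 kΩ.
The fractional drop is R_th/(R_th + R_L); requiring this ≤ 0.0150 gives R_L ≥ R_th(1/0.0150 − 1) = 2.750 × 65.67 = 181 kΩ.

R_L(min) ≈ 181 kΩ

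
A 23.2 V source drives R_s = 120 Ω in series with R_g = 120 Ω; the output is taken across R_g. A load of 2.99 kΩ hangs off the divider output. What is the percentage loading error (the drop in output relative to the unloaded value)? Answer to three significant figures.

The divider's output (Thévenin) resistance is R_s‖R_g = 60.00 Ω.
Fractional drop under load = R_th/(R_th + R_L) = 60.00 / (60.00 + 2990) = 0.01967.
So the output falls by 1.97 %.

1.97 %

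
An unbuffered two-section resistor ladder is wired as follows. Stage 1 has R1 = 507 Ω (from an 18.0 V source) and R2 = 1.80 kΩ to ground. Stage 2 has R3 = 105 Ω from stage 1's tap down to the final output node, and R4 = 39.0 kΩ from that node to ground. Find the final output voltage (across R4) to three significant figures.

Stage 2 presents R3+R4 = 39100 Ω as a load on stage 1's tap.
Stage 1's lower leg becomes R2‖(R3+R4) = 1721 Ω, so V_mid = 18.0 × 1721/2228 = 13.90 V.
Stage 2 is itself unloaded: V_out = V_mid × R4/(R3+R4) = 13.90 × 39000/39100 = 13.9 V.

V_out ≈ 13.9 V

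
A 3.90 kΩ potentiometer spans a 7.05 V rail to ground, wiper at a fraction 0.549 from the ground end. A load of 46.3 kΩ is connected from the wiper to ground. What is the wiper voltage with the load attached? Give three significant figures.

The wiper splits the pot into (1−α)R = 1.759 kΩ above and αR = 2.141 kΩ below.
Lower section ‖ load = 2.046 kΩ.
V_wiper = 7.05 × 2.046/(1.759 + 2.046) = 3.79 V.

V ≈ 3.79 V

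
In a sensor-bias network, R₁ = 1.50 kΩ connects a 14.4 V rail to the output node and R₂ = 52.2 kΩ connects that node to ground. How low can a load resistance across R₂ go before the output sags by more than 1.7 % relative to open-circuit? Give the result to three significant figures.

R_L(min) ≈ 84.3 kΩ

Output resistance R_th = R₁‖R₂ = (1.50 × 52.2)/53.70 = 1.458 kΩ.
The fractional drop is R_th/(R_th + R_L); requiring this ≤ 0.0170 gives R_L ≥ R_th(1/0.0170 − 1) = 1.458 × 57.82 = 84.3 kΩ.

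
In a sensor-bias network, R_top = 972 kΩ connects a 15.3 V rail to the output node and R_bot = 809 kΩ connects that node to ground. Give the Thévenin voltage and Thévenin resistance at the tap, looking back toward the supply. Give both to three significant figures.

V_th is the open-circuit tap voltage: 15.3 × 809/(972 + 809) = 6.95 V.
With the supply zeroed, R_top and R_bot appear in parallel from the tap: R_th = R_top‖R_bot = (972 × 809)/1781 = 442 kΩ.

V_th = 6.95 V, R_th = 442 kΩ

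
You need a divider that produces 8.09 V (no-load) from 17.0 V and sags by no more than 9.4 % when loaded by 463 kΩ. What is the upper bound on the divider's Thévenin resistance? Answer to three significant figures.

Loading drop = R_th/(R_th + R_L) ≤ 0.0940, so R_th ≤ R_L · ε/(1−ε) = 463 kΩ × 0.0940/0.9060 = 48.0 kΩ.

R_th ≤ 48.0 kΩ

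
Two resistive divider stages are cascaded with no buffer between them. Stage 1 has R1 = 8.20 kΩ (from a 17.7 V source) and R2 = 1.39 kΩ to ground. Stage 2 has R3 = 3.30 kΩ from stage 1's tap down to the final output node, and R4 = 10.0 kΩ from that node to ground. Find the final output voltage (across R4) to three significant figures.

V_out ≈ 1.77 V

Stage 2 presents R3+R4 = 13.30 kΩ as a load on stage 1's tap.
Stage 1's lower leg becomes R2‖(R3+R4) = 1.258 kΩ, so V_mid = 17.7 × 1.258/9.458 = 2.355 V.
Stage 2 is itself unloaded: V_out = V_mid × R4/(R3+R4) = 2.355 × 10.0/13.30 = 1.77 V.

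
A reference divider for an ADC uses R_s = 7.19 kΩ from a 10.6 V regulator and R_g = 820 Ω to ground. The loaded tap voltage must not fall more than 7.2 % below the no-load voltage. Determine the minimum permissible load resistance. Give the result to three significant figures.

R_L(min) ≈ 9.49 kΩ

Output resistance R_th = R_s‖R_g = (7190 × 820)/8010 = 736.1 Ω.
The fractional drop is R_th/(R_th + R_L); requiring this ≤ 0.0720 gives R_L ≥ R_th(1/0.0720 − 1) = 736.1 × 12.89 = 9.49 kΩ.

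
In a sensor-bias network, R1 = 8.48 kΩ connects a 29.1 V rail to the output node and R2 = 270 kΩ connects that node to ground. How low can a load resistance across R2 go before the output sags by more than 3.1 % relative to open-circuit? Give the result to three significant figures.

R_L(min) ≈ 257 kΩ

Output resistance R_th = R1‖R2 = (8.48 × 270)/278.5 = 8.222 kΩ.
The fractional drop is R_th/(R_th + R_L); requiring this ≤ 0.0310 gives R_L ≥ R_th(1/0.0310 − 1) = 8.222 × 31.26 = 257 kΩ.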